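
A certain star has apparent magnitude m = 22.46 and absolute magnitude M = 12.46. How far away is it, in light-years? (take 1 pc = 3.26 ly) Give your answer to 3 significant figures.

d ≈ 3260 ly

Distance modulus: m − M = 22.46 − (12.46) = 10.000
m − M = 5 log₁₀ d − 5
log₁₀ d = (m − M)/5 + 1 = 3.0000
d = 10^3.0000 = 1000 pc
= 3260 ly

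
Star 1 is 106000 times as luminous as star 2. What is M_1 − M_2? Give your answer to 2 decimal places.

M_1 − M_2 ≈ -12.56

Pogson: ΔM = −2.5 log₁₀(ratio) = −2.5 log₁₀(106000) = −2.5 × 5.0253 = -12.563
Star 1 is brighter, so it has the smaller magnitude: the difference is negative.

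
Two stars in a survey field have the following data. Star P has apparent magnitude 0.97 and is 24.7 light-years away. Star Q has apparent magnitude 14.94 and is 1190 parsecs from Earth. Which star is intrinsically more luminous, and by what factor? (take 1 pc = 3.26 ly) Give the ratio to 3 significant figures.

Star P is more luminous, by a factor of 15.7.

Star P: d = 24.7 ly / 3.26 = 7.577 pc
Star P: M = m − 5 log₁₀ d + 5 = 0.97 − 5·0.8795 + 5 = 1.573
Star Q: M = m − 5 log₁₀ d + 5 = 14.94 − 5·3.0755 + 5 = 4.562
ΔM = M_P − M_Q = 1.573 − (4.562) = -2.990; smaller M is more luminous → Star P.
L ratio = 10^(0.4 |ΔM|) = 10^1.196 = 15.70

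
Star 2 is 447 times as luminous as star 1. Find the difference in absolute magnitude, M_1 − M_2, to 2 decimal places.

Pogson: ΔM = −2.5 log₁₀(ratio) = −2.5 log₁₀(447) = −2.5 × 2.6503 = -6.626
Star 2 is brighter so has the smaller magnitude: M_1 − M_2 is positive.

M_1 − M_2 ≈ 6.63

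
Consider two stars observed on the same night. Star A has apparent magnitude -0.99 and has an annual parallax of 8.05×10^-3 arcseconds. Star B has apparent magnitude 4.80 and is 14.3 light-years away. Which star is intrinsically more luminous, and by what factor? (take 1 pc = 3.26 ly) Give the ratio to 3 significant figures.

Star A is more luminous, by a factor of 166000.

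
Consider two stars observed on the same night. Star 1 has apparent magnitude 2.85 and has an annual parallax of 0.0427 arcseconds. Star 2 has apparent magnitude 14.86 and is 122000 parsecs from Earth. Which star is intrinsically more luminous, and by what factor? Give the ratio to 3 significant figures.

Star 2 is more luminous, by a factor of 426.

Star 1: d = 1/p = 1/0.0427″ = 23.42 pc
Star 1: M = m − 5 log₁₀ d + 5 = 2.85 − 5·1.3696 + 5 = 1.002
Star 2: M = m − 5 log₁₀ d + 5 = 14.86 − 5·5.0864 + 5 = -5.572
ΔM = M_1 − M_2 = 1.002 − (-5.572) = 6.574; smaller M is more luminous → Star 2.
L ratio = 10^(0.4 |ΔM|) = 10^2.630 = 426.2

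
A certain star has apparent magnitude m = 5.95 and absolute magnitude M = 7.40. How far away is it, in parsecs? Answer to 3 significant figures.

d ≈ 5.13 pc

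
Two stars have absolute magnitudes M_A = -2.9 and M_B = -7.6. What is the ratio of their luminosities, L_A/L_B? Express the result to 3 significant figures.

ΔM = M_A − M_B = 4.7
L_A/L_B = 10^(−0.4 ΔM) = 10^-1.880 = 0.01318

L_A/L_B ≈ 0.0132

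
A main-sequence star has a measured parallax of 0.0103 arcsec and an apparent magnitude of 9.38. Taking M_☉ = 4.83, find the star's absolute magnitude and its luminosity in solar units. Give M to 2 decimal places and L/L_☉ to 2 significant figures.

d = 1/p = 1/0.0103″ = 97.09 pc
M = m − 5 log₁₀ d + 5 = 9.38 − 5·1.9872 + 5 = 4.444
M − M_☉ = 4.444 − 4.83 = -0.386
L/L_☉ = 10^(−0.4 × -0.386) = 1.427

M ≈ 4.44; L/L_☉ ≈ 1.4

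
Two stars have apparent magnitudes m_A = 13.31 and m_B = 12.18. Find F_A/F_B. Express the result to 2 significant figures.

Magnitude difference = 1.13
Flux ratio = 10^(−0.4 Δm) = 10^(−0.4 × 1.13) = 10^-0.452 = 0.3532

F_A/F_B ≈ 0.35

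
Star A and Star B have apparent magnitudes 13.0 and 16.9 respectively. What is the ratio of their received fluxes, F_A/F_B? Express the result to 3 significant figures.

F_A/F_B ≈ 36.3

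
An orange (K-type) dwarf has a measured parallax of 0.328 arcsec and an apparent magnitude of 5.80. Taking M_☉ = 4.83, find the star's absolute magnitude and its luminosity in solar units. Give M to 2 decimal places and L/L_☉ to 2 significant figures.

M ≈ 8.38; L/L_☉ ≈ 0.038

d = 1/p = 1/0.328″ = 3.049 pc
M = m − 5 log₁₀ d + 5 = 5.80 − 5·0.4841 + 5 = 8.379
M − M_☉ = 8.379 − 4.83 = 3.549
L/L_☉ = 10^(−0.4 × 3.549) = 0.03804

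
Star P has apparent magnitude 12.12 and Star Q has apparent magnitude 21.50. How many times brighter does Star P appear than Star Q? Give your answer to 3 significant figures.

Δm = 12.12 − (21.50) = -9.38
Flux ratio = 10^(−0.4 Δm) = 10^(−0.4 × -9.38) = 10^3.752 = 5649

5650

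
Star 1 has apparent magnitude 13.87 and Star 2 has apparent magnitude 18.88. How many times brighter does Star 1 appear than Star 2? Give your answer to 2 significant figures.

100

Magnitude difference = -5.01
Flux ratio = 10^(−0.4 Δm) = 10^(−0.4 × -5.01) = 10^2.004 = 100.9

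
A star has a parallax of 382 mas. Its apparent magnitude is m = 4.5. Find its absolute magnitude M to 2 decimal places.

M ≈ 7.41

p = 382 mas = 0.382″ → d = 1/p = 2.618 pc
5 log₁₀(d/10 pc) = 5 log₁₀(2.618) − 5 = -2.910
M = m − 5 log₁₀(d/10) = 4.5 + 2.910 = 7.410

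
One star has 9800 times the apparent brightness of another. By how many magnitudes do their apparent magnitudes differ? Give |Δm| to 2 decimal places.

|Δm| ≈ 9.98

Pogson: Δm = −2.5 log₁₀(ratio) = −2.5 log₁₀(9800) = −2.5 × 3.9912 = -9.978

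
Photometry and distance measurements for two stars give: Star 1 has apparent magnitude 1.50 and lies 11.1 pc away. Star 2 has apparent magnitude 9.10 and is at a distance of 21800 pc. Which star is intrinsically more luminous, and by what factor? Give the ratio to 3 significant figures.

Star 1: M = m − 5 log₁₀ d + 5 = 1.50 − 5·1.0453 + 5 = 1.273
Star 2: M = m − 5 log₁₀ d + 5 = 9.10 − 5·4.3385 + 5 = -7.592
ΔM = M_1 − M_2 = 1.273 − (-7.592) = 8.866; smaller M is more luminous → Star 2.
L ratio = 10^(0.4 |ΔM|) = 10^3.546 = 3518

Star 2 is more luminous, by a factor of 3520.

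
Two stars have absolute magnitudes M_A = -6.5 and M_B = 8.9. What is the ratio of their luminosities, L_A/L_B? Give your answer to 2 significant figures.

L_A/L_B ≈ 1.4×10^6

ΔM = M_A − M_B = -15.4
L_A/L_B = 10^(−0.4 ΔM) = 10^6.160 = 1.445×10^6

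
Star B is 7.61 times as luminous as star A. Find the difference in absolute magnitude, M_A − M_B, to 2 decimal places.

Pogson: ΔM = −2.5 log₁₀(ratio) = −2.5 log₁₀(7.61) = −2.5 × 0.8814 = -2.203
Star B is brighter so has the smaller magnitude: M_A − M_B is positive.

M_A − M_B ≈ 2.20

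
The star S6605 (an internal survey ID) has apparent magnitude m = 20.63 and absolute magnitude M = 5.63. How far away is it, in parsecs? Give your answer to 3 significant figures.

d ≈ 10000 pc

μ = m − M = 15.000
m − M = 5 log₁₀ d − 5
log₁₀ d = (m − M)/5 + 1 = 4.0000
d = 10^4.0000 = 10000 pc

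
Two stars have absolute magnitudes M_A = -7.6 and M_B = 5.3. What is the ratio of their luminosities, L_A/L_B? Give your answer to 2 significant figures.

ΔM = M_A − M_B = -12.9
L_A/L_B = 10^(−0.4 ΔM) = 10^5.160 = 144500

L_A/L_B ≈ 140000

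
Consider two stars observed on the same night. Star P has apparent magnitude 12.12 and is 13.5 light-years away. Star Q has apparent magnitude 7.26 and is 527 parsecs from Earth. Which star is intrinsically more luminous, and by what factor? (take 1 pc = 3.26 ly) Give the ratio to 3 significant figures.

Star P: d = 13.5 ly / 3.26 = 4.141 pc
Star P: M = m − 5 log₁₀ d + 5 = 12.12 − 5·0.6171 + 5 = 14.034
Star Q: M = m − 5 log₁₀ d + 5 = 7.26 − 5·2.7218 + 5 = -1.349
ΔM = M_P − M_Q = 14.034 − (-1.349) = 15.383; smaller M is more luminous → Star Q.
L ratio = 10^(0.4 |ΔM|) = 10^6.153 = 1.424×10^6

Star Q is more luminous, by a factor of 1.42×10^6.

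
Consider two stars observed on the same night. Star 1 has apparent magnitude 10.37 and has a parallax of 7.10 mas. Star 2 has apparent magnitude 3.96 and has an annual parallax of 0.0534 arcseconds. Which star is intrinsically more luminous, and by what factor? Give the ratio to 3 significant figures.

Star 2 is more luminous, by a factor of 6.48.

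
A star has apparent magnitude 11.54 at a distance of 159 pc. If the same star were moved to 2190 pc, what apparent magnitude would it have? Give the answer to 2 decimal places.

m ≈ 17.24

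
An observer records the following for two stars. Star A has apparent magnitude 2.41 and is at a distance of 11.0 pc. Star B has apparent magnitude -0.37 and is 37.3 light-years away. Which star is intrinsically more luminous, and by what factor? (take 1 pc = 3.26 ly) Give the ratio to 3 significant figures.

Star A: M = m − 5 log₁₀ d + 5 = 2.41 − 5·1.0414 + 5 = 2.203
Star B: d = 37.3 ly / 3.26 = 11.44 pc
Star B: M = m − 5 log₁₀ d + 5 = -0.37 − 5·1.0585 + 5 = -0.662
ΔM = M_A − M_B = 2.203 − (-0.662) = 2.865; smaller M is more luminous → Star B.
L ratio = 10^(0.4 |ΔM|) = 10^1.146 = 14.00

Star B is more luminous, by a factor of 14.0.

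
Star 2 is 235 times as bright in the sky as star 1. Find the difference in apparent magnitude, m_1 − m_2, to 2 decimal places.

Pogson: Δm = −2.5 log₁₀(ratio) = −2.5 log₁₀(235) = −2.5 × 2.3711 = -5.928
Star 2 is brighter so has the smaller magnitude: m_1 − m_2 is positive.

m_1 − m_2 ≈ 5.93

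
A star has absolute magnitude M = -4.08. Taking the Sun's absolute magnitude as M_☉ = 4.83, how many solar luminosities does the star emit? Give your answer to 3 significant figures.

M − M_☉ = -4.08 − 4.83 = -8.910
L/L_☉ = 10^(−0.4 (M − M_☉)) = 10^3.564 = 3664

L/L_☉ ≈ 3660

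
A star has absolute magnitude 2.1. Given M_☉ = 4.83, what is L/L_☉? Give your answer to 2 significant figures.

M − M_☉ = 2.1 − 4.83 = -2.730
L/L_☉ = 10^(−0.4 (M − M_☉)) = 10^1.092 = 12.36

L/L_☉ ≈ 12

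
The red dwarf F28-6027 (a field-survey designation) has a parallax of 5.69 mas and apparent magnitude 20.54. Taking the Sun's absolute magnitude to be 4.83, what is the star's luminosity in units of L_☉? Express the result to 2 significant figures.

d = 1/p = 1000/5.69 mas = 175.7 pc
M = m − 5 log₁₀ d + 5 = 20.54 − 5·2.2449 + 5 = 14.316
M − M_☉ = 14.316 − 4.83 = 9.486
L/L_☉ = 10^(−0.4 × 9.486) = 1.606×10^-4

L/L_☉ ≈ 1.6×10^-4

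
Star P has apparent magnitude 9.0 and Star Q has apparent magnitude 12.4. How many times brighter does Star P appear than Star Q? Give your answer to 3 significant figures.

22.9

Magnitude difference = -3.4
Flux ratio = 10^(−0.4 Δm) = 10^(−0.4 × -3.4) = 10^1.360 = 22.91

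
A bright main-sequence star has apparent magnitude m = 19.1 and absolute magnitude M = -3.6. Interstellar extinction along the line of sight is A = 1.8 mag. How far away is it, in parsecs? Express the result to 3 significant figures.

d ≈ 151000 pc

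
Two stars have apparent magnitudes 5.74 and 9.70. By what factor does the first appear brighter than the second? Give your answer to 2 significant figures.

38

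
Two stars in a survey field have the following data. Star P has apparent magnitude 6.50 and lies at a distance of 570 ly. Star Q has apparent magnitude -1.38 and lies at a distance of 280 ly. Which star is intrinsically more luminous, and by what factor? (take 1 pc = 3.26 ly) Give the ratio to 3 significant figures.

Star P: d = 570 ly / 3.26 = 174.8 pc
Star P: M = m − 5 log₁₀ d + 5 = 6.50 − 5·2.2427 + 5 = 0.287
Star Q: d = 280 ly / 3.26 = 85.89 pc
Star Q: M = m − 5 log₁₀ d + 5 = -1.38 − 5·1.9339 + 5 = -6.050
ΔM = M_P − M_Q = 0.287 − (-6.050) = 6.336; smaller M is more luminous → Star Q.
L ratio = 10^(0.4 |ΔM|) = 10^2.535 = 342.4

Star Q is more luminous, by a factor of 342.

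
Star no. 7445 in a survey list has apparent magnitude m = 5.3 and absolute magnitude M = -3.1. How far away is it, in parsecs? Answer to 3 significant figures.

d ≈ 479 pc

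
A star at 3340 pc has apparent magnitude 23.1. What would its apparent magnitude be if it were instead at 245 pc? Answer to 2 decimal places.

m ≈ 17.43

Flux ∝ 1/d², so Δm = 5 log₁₀(d₂/d₁) = 5 log₁₀(245/3340) = -5.673
m₂ = m₁ + Δm = 23.1 + (-5.673) = 17.427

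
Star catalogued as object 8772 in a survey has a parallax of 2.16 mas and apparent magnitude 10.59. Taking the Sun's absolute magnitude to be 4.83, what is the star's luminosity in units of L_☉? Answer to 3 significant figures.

L/L_☉ ≈ 10.6

d = 1/p = 1000/2.16 mas = 463.0 pc
M = m − 5 log₁₀ d + 5 = 10.59 − 5·2.6655 + 5 = 2.262
M − M_☉ = 2.262 − 4.83 = -2.568
L/L_☉ = 10^(−0.4 × -2.568) = 10.64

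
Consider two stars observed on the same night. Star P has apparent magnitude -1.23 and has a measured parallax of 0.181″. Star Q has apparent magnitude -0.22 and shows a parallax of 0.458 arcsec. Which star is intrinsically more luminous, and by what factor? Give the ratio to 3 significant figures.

Star P: d = 1/p = 1/0.181″ = 5.525 pc
Star P: M = m − 5 log₁₀ d + 5 = -1.23 − 5·0.7423 + 5 = 0.058
Star Q: d = 1/p = 1/0.458″ = 2.183 pc
Star Q: M = m − 5 log₁₀ d + 5 = -0.22 − 5·0.3391 + 5 = 3.084
ΔM = M_P − M_Q = 0.058 − (3.084) = -3.026; smaller M is more luminous → Star P.
L ratio = 10^(0.4 |ΔM|) = 10^1.210 = 16.23

Star P is more luminous, by a factor of 16.2.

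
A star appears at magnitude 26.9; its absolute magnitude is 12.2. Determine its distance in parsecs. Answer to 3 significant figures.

d ≈ 8710 pc

μ = m − M = 14.700
m − M = 5 log₁₀ d − 5
log₁₀ d = (m − M)/5 + 1 = 3.9400
d = 10^3.9400 = 8710 pc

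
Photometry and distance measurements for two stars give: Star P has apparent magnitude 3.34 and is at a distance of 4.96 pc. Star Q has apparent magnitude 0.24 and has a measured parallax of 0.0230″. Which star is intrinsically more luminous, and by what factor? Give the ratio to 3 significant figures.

Star Q is more luminous, by a factor of 1340.

Star P: M = m − 5 log₁₀ d + 5 = 3.34 − 5·0.6955 + 5 = 4.863
Star Q: d = 1/p = 1/0.0230″ = 43.48 pc
Star Q: M = m − 5 log₁₀ d + 5 = 0.24 − 5·1.6383 + 5 = -2.951
ΔM = M_P − M_Q = 4.863 − (-2.951) = 7.814; smaller M is more luminous → Star Q.
L ratio = 10^(0.4 |ΔM|) = 10^3.126 = 1335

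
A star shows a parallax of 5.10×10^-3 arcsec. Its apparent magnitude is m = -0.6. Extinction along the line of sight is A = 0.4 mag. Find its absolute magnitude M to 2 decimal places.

M ≈ -7.46

d = 1/p = 1/5.10×10^-3″ = 196.1 pc
5 log₁₀(d/10 pc) = 5 log₁₀(196.1) − 5 = 6.462
M = m − 5 log₁₀(d/10) − A = -0.6 − 6.462 − 0.4 = -7.462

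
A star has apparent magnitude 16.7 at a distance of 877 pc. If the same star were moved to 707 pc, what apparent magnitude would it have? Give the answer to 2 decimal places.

Flux ∝ 1/d², so Δm = 5 log₁₀(d₂/d₁) = 5 log₁₀(707/877) = -0.468
m₂ = m₁ + Δm = 16.7 + (-0.468) = 16.232

m ≈ 16.23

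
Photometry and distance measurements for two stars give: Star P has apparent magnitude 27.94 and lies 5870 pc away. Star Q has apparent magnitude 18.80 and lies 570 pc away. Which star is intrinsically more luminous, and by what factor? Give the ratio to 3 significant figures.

Star P: M = m − 5 log₁₀ d + 5 = 27.94 − 5·3.7686 + 5 = 14.097
Star Q: M = m − 5 log₁₀ d + 5 = 18.80 − 5·2.7559 + 5 = 10.021
ΔM = M_P − M_Q = 14.097 − (10.021) = 4.076; smaller M is more luminous → Star Q.
L ratio = 10^(0.4 |ΔM|) = 10^1.630 = 42.70

Star Q is more luminous, by a factor of 42.7.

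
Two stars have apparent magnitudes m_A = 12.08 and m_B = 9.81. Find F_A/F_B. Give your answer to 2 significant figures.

F_A/F_B ≈ 0.12

Magnitude difference = 2.27
Flux ratio = 10^(−0.4 Δm) = 10^(−0.4 × 2.27) = 10^-0.908 = 0.1236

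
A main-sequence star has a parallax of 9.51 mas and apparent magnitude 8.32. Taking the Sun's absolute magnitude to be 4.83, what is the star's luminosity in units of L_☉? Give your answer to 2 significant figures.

L/L_☉ ≈ 4.4

d = 1/p = 1000/9.51 mas = 105.2 pc
M = m − 5 log₁₀ d + 5 = 8.32 − 5·2.0218 + 5 = 3.211
M − M_☉ = 3.211 − 4.83 = -1.619
L/L_☉ = 10^(−0.4 × -1.619) = 4.443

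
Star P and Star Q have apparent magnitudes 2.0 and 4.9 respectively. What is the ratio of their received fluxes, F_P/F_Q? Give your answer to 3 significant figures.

F_P/F_Q ≈ 14.5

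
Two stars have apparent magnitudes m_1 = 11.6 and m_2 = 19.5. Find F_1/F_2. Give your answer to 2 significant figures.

Δm = 11.6 − (19.5) = -7.9
Flux ratio = 10^(−0.4 Δm) = 10^(−0.4 × -7.9) = 10^3.160 = 1445

F_1/F_2 ≈ 1400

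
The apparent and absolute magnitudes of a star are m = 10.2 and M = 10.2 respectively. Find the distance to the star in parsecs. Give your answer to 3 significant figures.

d ≈ 10.0 pc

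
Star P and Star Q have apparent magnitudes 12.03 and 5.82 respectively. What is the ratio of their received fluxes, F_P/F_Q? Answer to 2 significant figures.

F_P/F_Q ≈ 3.3×10^-3

Δm = 12.03 − (5.82) = 6.21
Flux ratio = 10^(−0.4 Δm) = 10^(−0.4 × 6.21) = 10^-2.484 = 3.281×10^-3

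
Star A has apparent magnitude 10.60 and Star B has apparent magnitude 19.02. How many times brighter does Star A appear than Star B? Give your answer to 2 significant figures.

2300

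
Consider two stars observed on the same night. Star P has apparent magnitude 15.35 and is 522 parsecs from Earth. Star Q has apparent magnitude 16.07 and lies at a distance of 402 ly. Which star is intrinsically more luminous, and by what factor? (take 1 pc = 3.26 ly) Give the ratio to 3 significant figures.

Star P is more luminous, by a factor of 34.8.

Star P: M = m − 5 log₁₀ d + 5 = 15.35 − 5·2.7177 + 5 = 6.762
Star Q: d = 402 ly / 3.26 = 123.3 pc
Star Q: M = m − 5 log₁₀ d + 5 = 16.07 − 5·2.0910 + 5 = 10.615
ΔM = M_P − M_Q = 6.762 − (10.615) = -3.853; smaller M is more luminous → Star P.
L ratio = 10^(0.4 |ΔM|) = 10^1.541 = 34.78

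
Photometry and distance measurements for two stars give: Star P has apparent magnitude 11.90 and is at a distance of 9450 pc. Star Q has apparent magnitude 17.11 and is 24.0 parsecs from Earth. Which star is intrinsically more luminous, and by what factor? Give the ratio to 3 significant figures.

Star P is more luminous, by a factor of 1.88×10^7.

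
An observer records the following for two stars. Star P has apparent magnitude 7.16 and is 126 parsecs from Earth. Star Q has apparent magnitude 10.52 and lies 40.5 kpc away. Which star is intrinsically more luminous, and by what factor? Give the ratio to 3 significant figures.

Star Q is more luminous, by a factor of 4680.

Star P: M = m − 5 log₁₀ d + 5 = 7.16 − 5·2.1004 + 5 = 1.658
Star Q: d = 40.5 kpc = 40500 pc
Star Q: M = m − 5 log₁₀ d + 5 = 10.52 − 5·4.6075 + 5 = -7.517
ΔM = M_P − M_Q = 1.658 − (-7.517) = 9.175; smaller M is more luminous → Star Q.
L ratio = 10^(0.4 |ΔM|) = 10^3.670 = 4679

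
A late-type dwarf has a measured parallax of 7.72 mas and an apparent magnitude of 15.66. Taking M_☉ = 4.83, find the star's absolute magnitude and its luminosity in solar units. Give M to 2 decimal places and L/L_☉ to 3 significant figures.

d = 1/p = 1000/7.72 mas = 129.5 pc
M = m − 5 log₁₀ d + 5 = 15.66 − 5·2.1124 + 5 = 10.098
M − M_☉ = 10.098 − 4.83 = 5.268
L/L_☉ = 10^(−0.4 × 5.268) = 7.812×10^-3

M ≈ 10.10; L/L_☉ ≈ 7.81×10^-3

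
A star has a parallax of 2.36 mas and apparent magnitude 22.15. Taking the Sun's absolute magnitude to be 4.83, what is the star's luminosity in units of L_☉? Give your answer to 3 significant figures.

d = 1/p = 1000/2.36 mas = 423.7 pc
M = m − 5 log₁₀ d + 5 = 22.15 − 5·2.6271 + 5 = 14.015
M − M_☉ = 14.015 − 4.83 = 9.185
L/L_☉ = 10^(−0.4 × 9.185) = 2.119×10^-4

L/L_☉ ≈ 2.12×10^-4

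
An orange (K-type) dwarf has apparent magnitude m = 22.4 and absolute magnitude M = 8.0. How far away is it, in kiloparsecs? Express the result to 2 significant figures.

Distance modulus: m − M = 22.4 − (8.0) = 14.400
m − M = 5 log₁₀ d − 5
log₁₀ d = (m − M)/5 + 1 = 3.8800
d = 10^3.8800 = 7586 pc
= 7.586 kpc

d ≈ 7.6 kpc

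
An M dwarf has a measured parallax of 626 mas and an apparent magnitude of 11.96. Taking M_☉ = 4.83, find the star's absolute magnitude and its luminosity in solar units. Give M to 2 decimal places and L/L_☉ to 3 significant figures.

d = 1/p = 1000/626 mas = 1.597 pc
M = m − 5 log₁₀ d + 5 = 11.96 − 5·0.2034 + 5 = 15.943
M − M_☉ = 15.943 − 4.83 = 11.113
L/L_☉ = 10^(−0.4 × 11.113) = 3.588×10^-5

M ≈ 15.94; L/L_☉ ≈ 3.59×10^-5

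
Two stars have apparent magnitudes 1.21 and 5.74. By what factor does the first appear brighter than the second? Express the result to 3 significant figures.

Δm = 1.21 − (5.74) = -4.53
Flux ratio = 10^(−0.4 Δm) = 10^(−0.4 × -4.53) = 10^1.812 = 64.86

64.9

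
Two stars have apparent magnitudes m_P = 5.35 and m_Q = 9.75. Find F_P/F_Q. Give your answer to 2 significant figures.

F_P/F_Q ≈ 58

Magnitude difference = -4.40
Flux ratio = 10^(−0.4 Δm) = 10^(−0.4 × -4.40) = 10^1.760 = 57.54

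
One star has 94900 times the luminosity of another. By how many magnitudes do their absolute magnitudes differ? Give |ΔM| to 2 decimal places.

|ΔM| ≈ 12.44

Pogson: ΔM = −2.5 log₁₀(ratio) = −2.5 log₁₀(94900) = −2.5 × 4.9773 = -12.443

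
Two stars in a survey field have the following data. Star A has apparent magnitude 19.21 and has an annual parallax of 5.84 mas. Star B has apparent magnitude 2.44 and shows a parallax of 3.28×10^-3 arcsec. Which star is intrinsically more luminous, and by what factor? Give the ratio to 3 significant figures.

Star A: p = 5.84 mas = 5.84×10^-3″ → d = 1/p = 171.2 pc
Star A: M = m − 5 log₁₀ d + 5 = 19.21 − 5·2.2336 + 5 = 13.042
Star B: d = 1/p = 1/3.28×10^-3″ = 304.9 pc
Star B: M = m − 5 log₁₀ d + 5 = 2.44 − 5·2.4841 + 5 = -4.981
ΔM = M_A − M_B = 13.042 − (-4.981) = 18.023; smaller M is more luminous → Star B.
L ratio = 10^(0.4 |ΔM|) = 10^7.209 = 1.618×10^7

Star B is more luminous, by a factor of 1.62×10^7.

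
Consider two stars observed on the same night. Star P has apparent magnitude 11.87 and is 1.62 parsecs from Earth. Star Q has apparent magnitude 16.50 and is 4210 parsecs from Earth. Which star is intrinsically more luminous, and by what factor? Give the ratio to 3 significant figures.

Star P: M = m − 5 log₁₀ d + 5 = 11.87 − 5·0.2095 + 5 = 15.822
Star Q: M = m − 5 log₁₀ d + 5 = 16.50 − 5·3.6243 + 5 = 3.379
ΔM = M_P − M_Q = 15.822 − (3.379) = 12.444; smaller M is more luminous → Star Q.
L ratio = 10^(0.4 |ΔM|) = 10^4.978 = 94960

Star Q is more luminous, by a factor of 95000.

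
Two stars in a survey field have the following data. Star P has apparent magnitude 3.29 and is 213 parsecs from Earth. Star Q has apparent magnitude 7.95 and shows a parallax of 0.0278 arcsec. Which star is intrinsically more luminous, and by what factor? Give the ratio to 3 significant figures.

Star P is more luminous, by a factor of 2560.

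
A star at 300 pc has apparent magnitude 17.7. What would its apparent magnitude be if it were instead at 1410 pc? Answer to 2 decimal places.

m ≈ 21.06

Flux ∝ 1/d², so Δm = 5 log₁₀(d₂/d₁) = 5 log₁₀(1410/300) = 3.360
m₂ = m₁ + Δm = 17.7 + (3.360) = 21.060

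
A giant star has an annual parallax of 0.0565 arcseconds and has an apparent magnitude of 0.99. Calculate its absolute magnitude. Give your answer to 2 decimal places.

M ≈ -0.25

d = 1/p = 1/0.0565″ = 17.70 pc
5 log₁₀(d/10 pc) = 5 log₁₀(17.70) − 5 = 1.240
M = m − 5 log₁₀(d/10) = 0.99 − 1.240 = -0.250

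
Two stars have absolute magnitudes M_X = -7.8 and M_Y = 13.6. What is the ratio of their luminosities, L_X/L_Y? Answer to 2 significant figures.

L_X/L_Y ≈ 3.6×10^8

ΔM = M_X − M_Y = -21.4
L_X/L_Y = 10^(−0.4 ΔM) = 10^8.560 = 3.631×10^8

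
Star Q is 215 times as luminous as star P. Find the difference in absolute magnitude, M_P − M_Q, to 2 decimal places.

M_P − M_Q ≈ 5.83

Pogson: ΔM = −2.5 log₁₀(ratio) = −2.5 log₁₀(215) = −2.5 × 2.3324 = -5.831
Star Q is brighter so has the smaller magnitude: M_P − M_Q is positive.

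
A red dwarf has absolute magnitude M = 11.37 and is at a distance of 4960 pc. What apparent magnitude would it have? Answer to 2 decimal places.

m ≈ 24.85

m = M + 5 log₁₀ d − 5 = 11.37 + 5·3.6955 − 5 = 24.847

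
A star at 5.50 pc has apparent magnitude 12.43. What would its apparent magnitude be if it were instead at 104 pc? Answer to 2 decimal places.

m ≈ 18.81

Flux ∝ 1/d², so Δm = 5 log₁₀(d₂/d₁) = 5 log₁₀(104/5.50) = 6.383
m₂ = m₁ + Δm = 12.43 + (6.383) = 18.813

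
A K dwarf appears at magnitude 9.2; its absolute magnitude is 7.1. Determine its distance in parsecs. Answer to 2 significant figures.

d ≈ 26 pc

Distance modulus: m − M = 9.2 − (7.1) = 2.100
m − M = 5 log₁₀ d − 5
log₁₀ d = (m − M)/5 + 1 = 1.4200
d = 10^1.4200 = 26.30 pc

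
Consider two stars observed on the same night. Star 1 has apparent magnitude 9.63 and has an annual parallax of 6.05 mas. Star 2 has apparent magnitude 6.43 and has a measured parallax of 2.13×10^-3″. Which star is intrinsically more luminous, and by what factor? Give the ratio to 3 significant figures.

Star 2 is more luminous, by a factor of 154.

Star 1: p = 6.05 mas = 6.05×10^-3″ → d = 1/p = 165.3 pc
Star 1: M = m − 5 log₁₀ d + 5 = 9.63 − 5·2.2182 + 5 = 3.539
Star 2: d = 1/p = 1/2.13×10^-3″ = 469.5 pc
Star 2: M = m − 5 log₁₀ d + 5 = 6.43 − 5·2.6716 + 5 = -1.928
ΔM = M_1 − M_2 = 3.539 − (-1.928) = 5.467; smaller M is more luminous → Star 2.
L ratio = 10^(0.4 |ΔM|) = 10^2.187 = 153.7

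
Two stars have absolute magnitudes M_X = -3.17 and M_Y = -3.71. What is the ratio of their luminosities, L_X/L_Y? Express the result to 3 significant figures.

ΔM = M_X − M_Y = 0.54
L_X/L_Y = 10^(−0.4 ΔM) = 10^-0.216 = 0.6081

L_X/L_Y ≈ 0.608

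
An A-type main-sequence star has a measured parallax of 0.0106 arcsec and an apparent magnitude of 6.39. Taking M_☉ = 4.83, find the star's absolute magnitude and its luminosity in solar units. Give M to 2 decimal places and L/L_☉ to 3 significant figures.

M ≈ 1.52; L/L_☉ ≈ 21.2

d = 1/p = 1/0.0106″ = 94.34 pc
M = m − 5 log₁₀ d + 5 = 6.39 − 5·1.9747 + 5 = 1.517
M − M_☉ = 1.517 − 4.83 = -3.313
L/L_☉ = 10^(−0.4 × -3.313) = 21.15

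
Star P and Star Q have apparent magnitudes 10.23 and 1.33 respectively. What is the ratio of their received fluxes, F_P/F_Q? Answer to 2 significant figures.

Magnitude difference = 8.90
Flux ratio = 10^(−0.4 Δm) = 10^(−0.4 × 8.90) = 10^-3.560 = 2.754×10^-4

F_P/F_Q ≈ 2.8×10^-4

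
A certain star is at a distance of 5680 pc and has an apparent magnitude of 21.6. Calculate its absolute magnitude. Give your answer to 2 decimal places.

M ≈ 7.83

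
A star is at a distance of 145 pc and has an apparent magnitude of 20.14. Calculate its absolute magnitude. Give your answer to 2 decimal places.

M ≈ 14.33

5 log₁₀(d/10 pc) = 5 log₁₀(145.0) − 5 = 5.807
M = m − 5 log₁₀(d/10) = 20.14 − 5.807 = 14.333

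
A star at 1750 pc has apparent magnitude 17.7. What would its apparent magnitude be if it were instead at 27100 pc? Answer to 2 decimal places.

m ≈ 23.65

Flux ∝ 1/d², so Δm = 5 log₁₀(d₂/d₁) = 5 log₁₀(27100/1750) = 5.950
m₂ = m₁ + Δm = 17.7 + (5.950) = 23.650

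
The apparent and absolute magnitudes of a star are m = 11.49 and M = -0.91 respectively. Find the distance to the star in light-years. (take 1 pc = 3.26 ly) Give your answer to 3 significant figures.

d ≈ 9850 ly

μ = m − M = 12.400
m − M = 5 log₁₀ d − 5
log₁₀ d = (m − M)/5 + 1 = 3.4800
d = 10^3.4800 = 3020 pc
= 9845 ly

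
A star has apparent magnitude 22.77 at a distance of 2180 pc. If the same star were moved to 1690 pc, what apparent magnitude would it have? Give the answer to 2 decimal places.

m ≈ 22.22

Flux ∝ 1/d², so Δm = 5 log₁₀(d₂/d₁) = 5 log₁₀(1690/2180) = -0.553
m₂ = m₁ + Δm = 22.77 + (-0.553) = 22.217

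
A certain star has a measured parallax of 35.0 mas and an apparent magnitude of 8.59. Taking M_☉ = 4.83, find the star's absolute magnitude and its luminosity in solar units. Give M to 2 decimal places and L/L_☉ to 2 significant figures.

M ≈ 6.31; L/L_☉ ≈ 0.26

d = 1/p = 1000/35.0 mas = 28.57 pc
M = m − 5 log₁₀ d + 5 = 8.59 − 5·1.4559 + 5 = 6.310
M − M_☉ = 6.310 − 4.83 = 1.480
L/L_☉ = 10^(−0.4 × 1.480) = 0.2558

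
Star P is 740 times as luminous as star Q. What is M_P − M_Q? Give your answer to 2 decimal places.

Pogson: ΔM = −2.5 log₁₀(ratio) = −2.5 log₁₀(740) = −2.5 × 2.8692 = -7.173
Star P is brighter, so it has the smaller magnitude: the difference is negative.

M_P − M_Q ≈ -7.17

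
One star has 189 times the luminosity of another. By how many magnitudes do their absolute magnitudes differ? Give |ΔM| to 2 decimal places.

|ΔM| ≈ 5.69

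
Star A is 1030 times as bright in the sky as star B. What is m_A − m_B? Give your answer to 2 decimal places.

Pogson: Δm = −2.5 log₁₀(ratio) = −2.5 log₁₀(1030) = −2.5 × 3.0128 = -7.532
Star A is brighter, so it has the smaller magnitude: the difference is negative.

m_A − m_B ≈ -7.53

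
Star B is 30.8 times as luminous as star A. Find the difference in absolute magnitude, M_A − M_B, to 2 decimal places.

Pogson: ΔM = −2.5 log₁₀(ratio) = −2.5 log₁₀(30.8) = −2.5 × 1.4886 = -3.721
Star B is brighter so has the smaller magnitude: M_A − M_B is positive.

M_A − M_B ≈ 3.72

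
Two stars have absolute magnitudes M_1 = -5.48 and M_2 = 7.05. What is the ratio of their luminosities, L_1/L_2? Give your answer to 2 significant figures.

L_1/L_2 ≈ 100000

ΔM = M_1 − M_2 = -12.53
L_1/L_2 = 10^(−0.4 ΔM) = 10^5.012 = 102800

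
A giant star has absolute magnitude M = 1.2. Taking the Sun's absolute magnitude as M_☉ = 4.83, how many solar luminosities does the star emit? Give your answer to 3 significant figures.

L/L_☉ ≈ 28.3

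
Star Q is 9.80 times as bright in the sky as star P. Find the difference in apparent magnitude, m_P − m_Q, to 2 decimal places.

Pogson: Δm = −2.5 log₁₀(ratio) = −2.5 log₁₀(9.80) = −2.5 × 0.9912 = -2.478
Star Q is brighter so has the smaller magnitude: m_P − m_Q is positive.

m_P − m_Q ≈ 2.48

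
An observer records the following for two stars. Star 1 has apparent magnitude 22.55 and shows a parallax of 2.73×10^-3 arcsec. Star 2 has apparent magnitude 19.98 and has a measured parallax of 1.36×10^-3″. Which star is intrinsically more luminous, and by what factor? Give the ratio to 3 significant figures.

Star 1: d = 1/p = 1/2.73×10^-3″ = 366.3 pc
Star 1: M = m − 5 log₁₀ d + 5 = 22.55 − 5·2.5638 + 5 = 14.731
Star 2: d = 1/p = 1/1.36×10^-3″ = 735.3 pc
Star 2: M = m − 5 log₁₀ d + 5 = 19.98 − 5·2.8665 + 5 = 10.648
ΔM = M_1 − M_2 = 14.731 − (10.648) = 4.083; smaller M is more luminous → Star 2.
L ratio = 10^(0.4 |ΔM|) = 10^1.633 = 42.98

Star 2 is more luminous, by a factor of 43.0.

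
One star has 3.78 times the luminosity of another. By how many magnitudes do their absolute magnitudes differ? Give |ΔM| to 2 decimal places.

Pogson: ΔM = −2.5 log₁₀(ratio) = −2.5 log₁₀(3.78) = −2.5 × 0.5775 = -1.444

|ΔM| ≈ 1.44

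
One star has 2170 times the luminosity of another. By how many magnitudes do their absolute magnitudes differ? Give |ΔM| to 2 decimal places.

Pogson: ΔM = −2.5 log₁₀(ratio) = −2.5 log₁₀(2170) = −2.5 × 3.3365 = -8.341

|ΔM| ≈ 8.34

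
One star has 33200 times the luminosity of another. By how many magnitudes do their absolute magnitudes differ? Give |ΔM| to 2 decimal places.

Pogson: ΔM = −2.5 log₁₀(ratio) = −2.5 log₁₀(33200) = −2.5 × 4.5211 = -11.303

|ΔM| ≈ 11.30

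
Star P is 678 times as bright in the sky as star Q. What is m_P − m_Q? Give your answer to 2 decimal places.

m_P − m_Q ≈ -7.08

Pogson: Δm = −2.5 log₁₀(ratio) = −2.5 log₁₀(678) = −2.5 × 2.8312 = -7.078
Star P is brighter, so it has the smaller magnitude: the difference is negative.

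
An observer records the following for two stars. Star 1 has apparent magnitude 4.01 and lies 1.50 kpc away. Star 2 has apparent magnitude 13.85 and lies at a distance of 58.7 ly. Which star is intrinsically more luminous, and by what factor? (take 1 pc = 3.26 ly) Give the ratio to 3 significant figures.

Star 1: d = 1.50 kpc = 1500 pc
Star 1: M = m − 5 log₁₀ d + 5 = 4.01 − 5·3.1761 + 5 = -6.870
Star 2: d = 58.7 ly / 3.26 = 18.01 pc
Star 2: M = m − 5 log₁₀ d + 5 = 13.85 − 5·1.2554 + 5 = 12.573
ΔM = M_1 − M_2 = -6.870 − (12.573) = -19.443; smaller M is more luminous → Star 1.
L ratio = 10^(0.4 |ΔM|) = 10^7.777 = 5.989×10^7

Star 1 is more luminous, by a factor of 5.99×10^7.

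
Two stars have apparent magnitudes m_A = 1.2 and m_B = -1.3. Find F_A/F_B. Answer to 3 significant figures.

Magnitude difference = 2.5
Flux ratio = 10^(−0.4 Δm) = 10^(−0.4 × 2.5) = 10^-1.000 = 0.1000

F_A/F_B ≈ 0.100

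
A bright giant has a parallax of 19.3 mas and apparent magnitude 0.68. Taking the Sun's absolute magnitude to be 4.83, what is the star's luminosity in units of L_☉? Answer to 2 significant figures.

d = 1/p = 1000/19.3 mas = 51.81 pc
M = m − 5 log₁₀ d + 5 = 0.68 − 5·1.7144 + 5 = -2.892
M − M_☉ = -2.892 − 4.83 = -7.722
L/L_☉ = 10^(−0.4 × -7.722) = 1227

L/L_☉ ≈ 1200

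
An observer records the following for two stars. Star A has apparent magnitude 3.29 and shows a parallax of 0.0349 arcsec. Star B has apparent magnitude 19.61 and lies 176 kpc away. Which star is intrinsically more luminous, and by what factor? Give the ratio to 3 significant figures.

Star A: d = 1/p = 1/0.0349″ = 28.65 pc
Star A: M = m − 5 log₁₀ d + 5 = 3.29 − 5·1.4572 + 5 = 1.004
Star B: d = 176 kpc = 176000 pc
Star B: M = m − 5 log₁₀ d + 5 = 19.61 − 5·5.2455 + 5 = -1.618
ΔM = M_A − M_B = 1.004 − (-1.618) = 2.622; smaller M is more luminous → Star B.
L ratio = 10^(0.4 |ΔM|) = 10^1.049 = 11.19

Star B is more luminous, by a factor of 11.2.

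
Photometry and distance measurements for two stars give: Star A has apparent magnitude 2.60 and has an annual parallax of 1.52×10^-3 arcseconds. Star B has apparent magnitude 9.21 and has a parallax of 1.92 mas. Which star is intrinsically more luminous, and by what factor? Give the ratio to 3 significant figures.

Star A is more luminous, by a factor of 703.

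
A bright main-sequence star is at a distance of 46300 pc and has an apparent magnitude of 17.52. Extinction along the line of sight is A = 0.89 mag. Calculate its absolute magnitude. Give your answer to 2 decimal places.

M ≈ -1.70

5 log₁₀(d/10 pc) = 5 log₁₀(46300) − 5 = 18.328
M = m − 5 log₁₀(d/10) − A = 17.52 − 18.328 − 0.89 = -1.698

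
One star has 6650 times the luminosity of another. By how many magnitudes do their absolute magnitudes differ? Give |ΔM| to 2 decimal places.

|ΔM| ≈ 9.56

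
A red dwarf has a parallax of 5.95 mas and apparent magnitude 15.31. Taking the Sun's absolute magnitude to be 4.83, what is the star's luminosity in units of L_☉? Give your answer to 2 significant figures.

d = 1/p = 1000/5.95 mas = 168.1 pc
M = m − 5 log₁₀ d + 5 = 15.31 − 5·2.2255 + 5 = 9.183
M − M_☉ = 9.183 − 4.83 = 4.353
L/L_☉ = 10^(−0.4 × 4.353) = 0.01815

L/L_☉ ≈ 0.018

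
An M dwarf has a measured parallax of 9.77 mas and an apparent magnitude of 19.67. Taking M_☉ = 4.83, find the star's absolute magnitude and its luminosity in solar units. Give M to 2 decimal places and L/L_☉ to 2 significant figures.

M ≈ 14.62; L/L_☉ ≈ 1.2×10^-4

d = 1/p = 1000/9.77 mas = 102.4 pc
M = m − 5 log₁₀ d + 5 = 19.67 − 5·2.0101 + 5 = 14.619
M − M_☉ = 14.619 − 4.83 = 9.789
L/L_☉ = 10^(−0.4 × 9.789) = 1.214×10^-4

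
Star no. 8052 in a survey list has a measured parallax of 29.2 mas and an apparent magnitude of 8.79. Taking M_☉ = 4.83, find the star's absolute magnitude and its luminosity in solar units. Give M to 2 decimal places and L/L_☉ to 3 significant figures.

d = 1/p = 1000/29.2 mas = 34.25 pc
M = m − 5 log₁₀ d + 5 = 8.79 − 5·1.5346 + 5 = 6.117
M − M_☉ = 6.117 − 4.83 = 1.287
L/L_☉ = 10^(−0.4 × 1.287) = 0.3057

M ≈ 6.12; L/L_☉ ≈ 0.306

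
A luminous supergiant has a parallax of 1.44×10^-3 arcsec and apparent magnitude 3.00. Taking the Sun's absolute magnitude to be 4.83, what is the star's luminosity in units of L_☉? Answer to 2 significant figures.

L/L_☉ ≈ 26000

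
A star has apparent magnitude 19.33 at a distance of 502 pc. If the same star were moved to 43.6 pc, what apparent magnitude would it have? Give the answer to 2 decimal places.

Flux ∝ 1/d², so Δm = 5 log₁₀(d₂/d₁) = 5 log₁₀(43.6/502) = -5.306
m₂ = m₁ + Δm = 19.33 + (-5.306) = 14.024

m ≈ 14.02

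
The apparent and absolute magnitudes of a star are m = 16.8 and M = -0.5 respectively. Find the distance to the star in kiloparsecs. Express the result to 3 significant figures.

d ≈ 28.8 kpc

Distance modulus: m − M = 16.8 − (-0.5) = 17.300
m − M = 5 log₁₀ d − 5
log₁₀ d = (m − M)/5 + 1 = 4.4600
d = 10^4.4600 = 28840 pc
= 28.84 kpc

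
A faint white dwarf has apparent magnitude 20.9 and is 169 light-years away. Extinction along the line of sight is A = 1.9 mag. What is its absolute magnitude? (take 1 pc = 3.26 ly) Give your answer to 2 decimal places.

d = 169 ly / 3.26 = 51.84 pc
5 log₁₀(d/10 pc) = 5 log₁₀(51.84) − 5 = 3.573
M = m − 5 log₁₀(d/10) − A = 20.9 − 3.573 − 1.9 = 15.427

M ≈ 15.43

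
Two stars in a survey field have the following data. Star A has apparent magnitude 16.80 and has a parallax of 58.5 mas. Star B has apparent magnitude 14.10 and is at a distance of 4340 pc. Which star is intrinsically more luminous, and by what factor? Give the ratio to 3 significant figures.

Star A: p = 58.5 mas = 0.0585″ → d = 1/p = 17.09 pc
Star A: M = m − 5 log₁₀ d + 5 = 16.80 − 5·1.2328 + 5 = 15.636
Star B: M = m − 5 log₁₀ d + 5 = 14.10 − 5·3.6375 + 5 = 0.913
ΔM = M_A − M_B = 15.636 − (0.913) = 14.723; smaller M is more luminous → Star B.
L ratio = 10^(0.4 |ΔM|) = 10^5.889 = 775000

Star B is more luminous, by a factor of 775000.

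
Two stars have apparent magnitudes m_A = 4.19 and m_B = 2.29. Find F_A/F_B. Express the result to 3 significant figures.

Magnitude difference = 1.90
Flux ratio = 10^(−0.4 Δm) = 10^(−0.4 × 1.90) = 10^-0.760 = 0.1738

F_A/F_B ≈ 0.174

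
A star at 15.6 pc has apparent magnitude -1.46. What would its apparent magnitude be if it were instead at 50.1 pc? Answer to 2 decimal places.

Flux ∝ 1/d², so Δm = 5 log₁₀(d₂/d₁) = 5 log₁₀(50.1/15.6) = 2.534
m₂ = m₁ + Δm = -1.46 + (2.534) = 1.074

m ≈ 1.07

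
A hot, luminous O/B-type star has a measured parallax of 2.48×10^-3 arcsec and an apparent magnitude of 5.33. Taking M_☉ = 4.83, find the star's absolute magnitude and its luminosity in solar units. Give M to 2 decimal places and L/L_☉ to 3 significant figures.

M ≈ -2.70; L/L_☉ ≈ 1030

d = 1/p = 1/2.48×10^-3″ = 403.2 pc
M = m − 5 log₁₀ d + 5 = 5.33 − 5·2.6055 + 5 = -2.698
M − M_☉ = -2.698 − 4.83 = -7.528
L/L_☉ = 10^(−0.4 × -7.528) = 1026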